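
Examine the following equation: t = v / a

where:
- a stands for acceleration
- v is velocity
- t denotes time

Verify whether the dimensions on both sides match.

Yes

a (acceleration) has dimensions [L T^-2].
v (velocity) has dimensions [L T^-1].
t (time) has dimensions [T].

Left side: [T]
Right side: [T]

Both sides have the same dimensions, so the equation is dimensionally consistent.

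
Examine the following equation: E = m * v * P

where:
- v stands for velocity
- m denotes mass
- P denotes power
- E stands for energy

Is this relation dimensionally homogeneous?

No

v (velocity) has dimensions [L T^-1].
m (mass) has dimensions [M].
P (power) has dimensions [L^2 M T^-3].
E (energy) has dimensions [L^2 M T^-2].

Left side: [L^2 M T^-2]
Right side: [L^3 M^2 T^-4]

The two sides have different dimensions, so the equation is NOT dimensionally consistent.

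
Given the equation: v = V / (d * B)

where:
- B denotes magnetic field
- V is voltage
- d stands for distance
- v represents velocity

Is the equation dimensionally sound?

Yes

B (magnetic field) has dimensions [I^-1 M T^-2].
V (voltage) has dimensions [I^-1 L^2 M T^-3].
d (distance) has dimensions [L].
v (velocity) has dimensions [L T^-1].

Left side: [L T^-1]
Right side: [L T^-1]

Both sides have the same dimensions, so the equation is dimensionally consistent.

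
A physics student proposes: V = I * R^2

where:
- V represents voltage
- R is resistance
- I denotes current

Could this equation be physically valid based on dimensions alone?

No

V (voltage) has dimensions [I^-1 L^2 M T^-3].
R (resistance) has dimensions [I^-2 L^2 M T^-3].
I (current) has dimensions [I].

Left side: [I^-1 L^2 M T^-3]
Right side: [I^-3 L^4 M^2 T^-6]

The two sides have different dimensions, so the equation is NOT dimensionally consistent.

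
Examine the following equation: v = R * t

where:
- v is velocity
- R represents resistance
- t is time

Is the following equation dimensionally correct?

No

v (velocity) has dimensions [L T^-1].
R (resistance) has dimensions [I^-2 L^2 M T^-3].
t (time) has dimensions [T].

Left side: [L T^-1]
Right side: [I^-2 L^2 M T^-2]

The two sides have different dimensions, so the equation is NOT dimensionally consistent.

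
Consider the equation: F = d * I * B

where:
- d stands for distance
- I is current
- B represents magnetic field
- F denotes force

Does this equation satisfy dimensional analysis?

Yes

d (distance) has dimensions [L].
I (current) has dimensions [I].
B (magnetic field) has dimensions [I^-1 M T^-2].
F (force) has dimensions [L M T^-2].

Left side: [L M T^-2]
Right side: [L M T^-2]

Both sides have the same dimensions, so the equation is dimensionally consistent.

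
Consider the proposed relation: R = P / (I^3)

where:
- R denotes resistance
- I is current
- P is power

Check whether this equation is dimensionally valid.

No

R (resistance) has dimensions [I^-2 L^2 M T^-3].
I (current) has dimensions [I].
P (power) has dimensions [L^2 M T^-3].

Left side: [I^-2 L^2 M T^-3]
Right side: [I^-3 L^2 M T^-3]

The two sides have different dimensions, so the equation is NOT dimensionally consistent.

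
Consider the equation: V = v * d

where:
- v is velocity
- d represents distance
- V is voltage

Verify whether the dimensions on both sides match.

No

v (velocity) has dimensions [L T^-1].
d (distance) has dimensions [L].
V (voltage) has dimensions [I^-1 L^2 M T^-3].

Left side: [I^-1 L^2 M T^-3]
Right side: [L^2 T^-1]

The two sides have different dimensions, so the equation is NOT dimensionally consistent.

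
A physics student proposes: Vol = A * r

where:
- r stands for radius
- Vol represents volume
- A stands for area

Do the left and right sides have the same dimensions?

Yes

r (radius) has dimensions [L].
Vol (volume) has dimensions [L^3].
A (area) has dimensions [L^2].

Left side: [L^3]
Right side: [L^3]

Both sides have the same dimensions, so the equation is dimensionally consistent.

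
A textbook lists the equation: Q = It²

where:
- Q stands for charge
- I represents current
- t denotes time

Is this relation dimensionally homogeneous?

No

Q (charge) has dimensions [I T].
I (current) has dimensions [I].
t (time) has dimensions [T].

Left side: [I T]
Right side: [I T^2]

The two sides have different dimensions, so the equation is NOT dimensionally consistent.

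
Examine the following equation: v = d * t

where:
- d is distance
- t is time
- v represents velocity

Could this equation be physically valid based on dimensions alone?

No

d (distance) has dimensions [L].
t (time) has dimensions [T].
v (velocity) has dimensions [L T^-1].

Left side: [L T^-1]
Right side: [L T]

The two sides have different dimensions, so the equation is NOT dimensionally consistent.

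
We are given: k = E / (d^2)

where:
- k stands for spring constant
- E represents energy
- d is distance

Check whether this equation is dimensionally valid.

Yes

k (spring constant) has dimensions [M T^-2].
E (energy) has dimensions [L^2 M T^-2].
d (distance) has dimensions [L].

Left side: [M T^-2]
Right side: [M T^-2]

Both sides have the same dimensions, so the equation is dimensionally consistent.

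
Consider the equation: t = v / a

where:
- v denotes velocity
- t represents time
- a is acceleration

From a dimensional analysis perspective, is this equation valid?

Yes

v (velocity) has dimensions [L T^-1].
t (time) has dimensions [T].
a (acceleration) has dimensions [L T^-2].

Left side: [T]
Right side: [T]

Both sides have the same dimensions, so the equation is dimensionally consistent.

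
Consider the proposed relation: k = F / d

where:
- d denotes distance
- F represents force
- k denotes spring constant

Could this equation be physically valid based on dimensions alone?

Yes

d (distance) has dimensions [L].
F (force) has dimensions [L M T^-2].
k (spring constant) has dimensions [M T^-2].

Left side: [M T^-2]
Right side: [M T^-2]

Both sides have the same dimensions, so the equation is dimensionally consistent.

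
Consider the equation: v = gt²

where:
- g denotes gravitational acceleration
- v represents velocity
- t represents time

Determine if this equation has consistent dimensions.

No

g (gravitational acceleration) has dimensions [L T^-2].
v (velocity) has dimensions [L T^-1].
t (time) has dimensions [T].

Left side: [L T^-1]
Right side: [L]

The two sides have different dimensions, so the equation is NOT dimensionally consistent.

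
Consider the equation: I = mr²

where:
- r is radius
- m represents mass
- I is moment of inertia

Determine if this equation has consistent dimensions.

Yes

r (radius) has dimensions [L].
m (mass) has dimensions [M].
I (moment of inertia) has dimensions [L^2 M].

Left side: [L^2 M]
Right side: [L^2 M]

Both sides have the same dimensions, so the equation is dimensionally consistent.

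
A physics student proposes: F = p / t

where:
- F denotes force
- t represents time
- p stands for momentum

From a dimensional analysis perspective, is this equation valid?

Yes

F (force) has dimensions [L M T^-2].
t (time) has dimensions [T].
p (momentum) has dimensions [L M T^-1].

Left side: [L M T^-2]
Right side: [L M T^-2]

Both sides have the same dimensions, so the equation is dimensionally consistent.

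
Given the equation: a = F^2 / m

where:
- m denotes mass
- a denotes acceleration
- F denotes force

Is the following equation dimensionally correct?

No

m (mass) has dimensions [M].
a (acceleration) has dimensions [L T^-2].
F (force) has dimensions [L M T^-2].

Left side: [L T^-2]
Right side: [L^2 M T^-4]

The two sides have different dimensions, so the equation is NOT dimensionally consistent.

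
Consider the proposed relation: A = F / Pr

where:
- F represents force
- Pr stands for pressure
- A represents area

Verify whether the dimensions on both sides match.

Yes

F (force) has dimensions [L M T^-2].
Pr (pressure) has dimensions [L^-1 M T^-2].
A (area) has dimensions [L^2].

Left side: [L^2]
Right side: [L^2]

Both sides have the same dimensions, so the equation is dimensionally consistent.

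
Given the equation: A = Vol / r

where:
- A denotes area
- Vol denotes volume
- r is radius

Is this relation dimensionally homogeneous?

Yes

A (area) has dimensions [L^2].
Vol (volume) has dimensions [L^3].
r (radius) has dimensions [L].

Left side: [L^2]
Right side: [L^2]

Both sides have the same dimensions, so the equation is dimensionally consistent.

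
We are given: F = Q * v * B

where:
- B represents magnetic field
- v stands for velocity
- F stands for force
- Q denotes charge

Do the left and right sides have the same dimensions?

Yes

B (magnetic field) has dimensions [I^-1 M T^-2].
v (velocity) has dimensions [L T^-1].
F (force) has dimensions [L M T^-2].
Q (charge) has dimensions [I T].

Left side: [L M T^-2]
Right side: [L M T^-2]

Both sides have the same dimensions, so the equation is dimensionally consistent.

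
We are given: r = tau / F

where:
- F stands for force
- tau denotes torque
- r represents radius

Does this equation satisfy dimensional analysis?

Yes

F (force) has dimensions [L M T^-2].
tau (torque) has dimensions [L^2 M T^-2].
r (radius) has dimensions [L].

Left side: [L]
Right side: [L]

Both sides have the same dimensions, so the equation is dimensionally consistent.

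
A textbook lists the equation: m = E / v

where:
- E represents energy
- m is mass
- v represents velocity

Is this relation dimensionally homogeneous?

No

E (energy) has dimensions [L^2 M T^-2].
m (mass) has dimensions [M].
v (velocity) has dimensions [L T^-1].

Left side: [M]
Right side: [L M T^-1]

The two sides have different dimensions, so the equation is NOT dimensionally consistent.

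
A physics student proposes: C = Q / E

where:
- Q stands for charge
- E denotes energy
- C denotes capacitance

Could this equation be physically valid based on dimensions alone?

No

Q (charge) has dimensions [I T].
E (energy) has dimensions [L^2 M T^-2].
C (capacitance) has dimensions [I^2 L^-2 M^-1 T^4].

Left side: [I^2 L^-2 M^-1 T^4]
Right side: [I L^-2 M^-1 T^3]

The two sides have different dimensions, so the equation is NOT dimensionally consistent.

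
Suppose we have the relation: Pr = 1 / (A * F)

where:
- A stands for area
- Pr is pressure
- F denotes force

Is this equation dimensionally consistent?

No

A (area) has dimensions [L^2].
Pr (pressure) has dimensions [L^-1 M T^-2].
F (force) has dimensions [L M T^-2].

Left side: [L^-1 M T^-2]
Right side: [L^-3 M^-1 T^2]

The two sides have different dimensions, so the equation is NOT dimensionally consistent.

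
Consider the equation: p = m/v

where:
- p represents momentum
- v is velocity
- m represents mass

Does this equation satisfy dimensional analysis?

No

p (momentum) has dimensions [L M T^-1].
v (velocity) has dimensions [L T^-1].
m (mass) has dimensions [M].

Left side: [L M T^-1]
Right side: [L^-1 M T]

The two sides have different dimensions, so the equation is NOT dimensionally consistent.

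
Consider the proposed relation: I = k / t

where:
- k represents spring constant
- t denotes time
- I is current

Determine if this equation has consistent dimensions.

No

k (spring constant) has dimensions [M T^-2].
t (time) has dimensions [T].
I (current) has dimensions [I].

Left side: [I]
Right side: [M T^-3]

The two sides have different dimensions, so the equation is NOT dimensionally consistent.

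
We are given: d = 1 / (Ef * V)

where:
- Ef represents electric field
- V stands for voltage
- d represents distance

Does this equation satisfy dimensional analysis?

No

Ef (electric field) has dimensions [I^-1 L M T^-3].
V (voltage) has dimensions [I^-1 L^2 M T^-3].
d (distance) has dimensions [L].

Left side: [L]
Right side: [I^2 L^-3 M^-2 T^6]

The two sides have different dimensions, so the equation is NOT dimensionally consistent.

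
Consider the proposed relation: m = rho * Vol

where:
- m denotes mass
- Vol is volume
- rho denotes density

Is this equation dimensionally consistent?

Yes

m (mass) has dimensions [M].
Vol (volume) has dimensions [L^3].
rho (density) has dimensions [L^-3 M].

Left side: [M]
Right side: [M]

Both sides have the same dimensions, so the equation is dimensionally consistent.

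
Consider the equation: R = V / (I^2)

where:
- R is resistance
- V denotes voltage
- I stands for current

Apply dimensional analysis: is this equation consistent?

No

R (resistance) has dimensions [I^-2 L^2 M T^-3].
V (voltage) has dimensions [I^-1 L^2 M T^-3].
I (current) has dimensions [I].

Left side: [I^-2 L^2 M T^-3]
Right side: [I^-3 L^2 M T^-3]

The two sides have different dimensions, so the equation is NOT dimensionally consistent.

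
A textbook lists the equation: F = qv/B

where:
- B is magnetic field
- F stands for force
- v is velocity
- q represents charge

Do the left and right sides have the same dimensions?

No

B (magnetic field) has dimensions [I^-1 M T^-2].
F (force) has dimensions [L M T^-2].
v (velocity) has dimensions [L T^-1].
q (charge) has dimensions [I T].

Left side: [L M T^-2]
Right side: [I^2 L M^-1 T^2]

The two sides have different dimensions, so the equation is NOT dimensionally consistent.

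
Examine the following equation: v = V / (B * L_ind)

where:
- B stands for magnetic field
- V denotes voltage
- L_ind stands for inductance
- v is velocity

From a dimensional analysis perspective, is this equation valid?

No

B (magnetic field) has dimensions [I^-1 M T^-2].
V (voltage) has dimensions [I^-1 L^2 M T^-3].
L_ind (inductance) has dimensions [I^-2 L^2 M T^-2].
v (velocity) has dimensions [L T^-1].

Left side: [L T^-1]
Right side: [I^2 M^-1 T]

The two sides have different dimensions, so the equation is NOT dimensionally consistent.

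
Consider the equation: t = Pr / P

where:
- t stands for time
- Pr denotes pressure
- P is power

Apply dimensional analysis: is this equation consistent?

No

t (time) has dimensions [T].
Pr (pressure) has dimensions [L^-1 M T^-2].
P (power) has dimensions [L^2 M T^-3].

Left side: [T]
Right side: [L^-3 T]

The two sides have different dimensions, so the equation is NOT dimensionally consistent.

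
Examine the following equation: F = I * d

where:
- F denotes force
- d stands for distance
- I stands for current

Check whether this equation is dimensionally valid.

No

F (force) has dimensions [L M T^-2].
d (distance) has dimensions [L].
I (current) has dimensions [I].

Left side: [L M T^-2]
Right side: [I L]

The two sides have different dimensions, so the equation is NOT dimensionally consistent.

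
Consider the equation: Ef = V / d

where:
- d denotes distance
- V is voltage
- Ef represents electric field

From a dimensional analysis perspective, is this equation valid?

Yes

d (distance) has dimensions [L].
V (voltage) has dimensions [I^-1 L^2 M T^-3].
Ef (electric field) has dimensions [I^-1 L M T^-3].

Left side: [I^-1 L M T^-3]
Right side: [I^-1 L M T^-3]

Both sides have the same dimensions, so the equation is dimensionally consistent.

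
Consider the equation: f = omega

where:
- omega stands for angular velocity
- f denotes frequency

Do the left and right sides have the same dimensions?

Yes

omega (angular velocity) has dimensions [T^-1].
f (frequency) has dimensions [T^-1].

Left side: [T^-1]
Right side: [T^-1]

Both sides have the same dimensions, so the equation is dimensionally consistent.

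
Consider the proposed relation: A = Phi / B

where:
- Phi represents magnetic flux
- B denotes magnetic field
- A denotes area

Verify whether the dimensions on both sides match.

Yes

Phi (magnetic flux) has dimensions [I^-1 L^2 M T^-2].
B (magnetic field) has dimensions [I^-1 M T^-2].
A (area) has dimensions [L^2].

Left side: [L^2]
Right side: [L^2]

Both sides have the same dimensions, so the equation is dimensionally consistent.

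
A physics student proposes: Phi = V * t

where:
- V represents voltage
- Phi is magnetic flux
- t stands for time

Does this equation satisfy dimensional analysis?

Yes

V (voltage) has dimensions [I^-1 L^2 M T^-3].
Phi (magnetic flux) has dimensions [I^-1 L^2 M T^-2].
t (time) has dimensions [T].

Left side: [I^-1 L^2 M T^-2]
Right side: [I^-1 L^2 M T^-2]

Both sides have the same dimensions, so the equation is dimensionally consistent.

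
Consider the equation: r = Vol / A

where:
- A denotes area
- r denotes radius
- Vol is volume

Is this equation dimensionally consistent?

Yes

A (area) has dimensions [L^2].
r (radius) has dimensions [L].
Vol (volume) has dimensions [L^3].

Left side: [L]
Right side: [L]

Both sides have the same dimensions, so the equation is dimensionally consistent.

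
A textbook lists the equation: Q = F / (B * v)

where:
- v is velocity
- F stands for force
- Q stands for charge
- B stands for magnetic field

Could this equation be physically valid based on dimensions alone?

Yes

v (velocity) has dimensions [L T^-1].
F (force) has dimensions [L M T^-2].
Q (charge) has dimensions [I T].
B (magnetic field) has dimensions [I^-1 M T^-2].

Left side: [I T]
Right side: [I T]

Both sides have the same dimensions, so the equation is dimensionally consistent.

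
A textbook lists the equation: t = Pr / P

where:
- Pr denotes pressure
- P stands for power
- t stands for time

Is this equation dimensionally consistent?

No

Pr (pressure) has dimensions [L^-1 M T^-2].
P (power) has dimensions [L^2 M T^-3].
t (time) has dimensions [T].

Left side: [T]
Right side: [L^-3 T]

The two sides have different dimensions, so the equation is NOT dimensionally consistent.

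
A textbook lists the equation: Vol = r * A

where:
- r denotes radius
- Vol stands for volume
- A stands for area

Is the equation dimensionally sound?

Yes

r (radius) has dimensions [L].
Vol (volume) has dimensions [L^3].
A (area) has dimensions [L^2].

Left side: [L^3]
Right side: [L^3]

Both sides have the same dimensions, so the equation is dimensionally consistent.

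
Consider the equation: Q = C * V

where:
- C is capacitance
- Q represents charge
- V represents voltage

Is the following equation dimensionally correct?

Yes

C (capacitance) has dimensions [I^2 L^-2 M^-1 T^4].
Q (charge) has dimensions [I T].
V (voltage) has dimensions [I^-1 L^2 M T^-3].

Left side: [I T]
Right side: [I T]

Both sides have the same dimensions, so the equation is dimensionally consistent.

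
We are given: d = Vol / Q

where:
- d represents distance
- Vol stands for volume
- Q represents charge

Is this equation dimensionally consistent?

No

d (distance) has dimensions [L].
Vol (volume) has dimensions [L^3].
Q (charge) has dimensions [I T].

Left side: [L]
Right side: [I^-1 L^3 T^-1]

The two sides have different dimensions, so the equation is NOT dimensionally consistent.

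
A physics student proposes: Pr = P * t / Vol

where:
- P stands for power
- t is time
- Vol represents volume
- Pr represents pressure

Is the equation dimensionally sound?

Yes

P (power) has dimensions [L^2 M T^-3].
t (time) has dimensions [T].
Vol (volume) has dimensions [L^3].
Pr (pressure) has dimensions [L^-1 M T^-2].

Left side: [L^-1 M T^-2]
Right side: [L^-1 M T^-2]

Both sides have the same dimensions, so the equation is dimensionally consistent.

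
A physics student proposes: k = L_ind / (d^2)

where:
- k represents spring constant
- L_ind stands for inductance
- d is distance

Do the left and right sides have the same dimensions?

No

k (spring constant) has dimensions [M T^-2].
L_ind (inductance) has dimensions [I^-2 L^2 M T^-2].
d (distance) has dimensions [L].

Left side: [M T^-2]
Right side: [I^-2 M T^-2]

The two sides have different dimensions, so the equation is NOT dimensionally consistent.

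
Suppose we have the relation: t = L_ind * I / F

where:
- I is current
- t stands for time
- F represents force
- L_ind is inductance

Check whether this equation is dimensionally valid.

No

I (current) has dimensions [I].
t (time) has dimensions [T].
F (force) has dimensions [L M T^-2].
L_ind (inductance) has dimensions [I^-2 L^2 M T^-2].

Left side: [T]
Right side: [I^-1 L]

The two sides have different dimensions, so the equation is NOT dimensionally consistent.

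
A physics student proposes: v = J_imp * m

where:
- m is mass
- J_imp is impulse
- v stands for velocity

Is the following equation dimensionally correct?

No

m (mass) has dimensions [M].
J_imp (impulse) has dimensions [L M T^-1].
v (velocity) has dimensions [L T^-1].

Left side: [L T^-1]
Right side: [L M^2 T^-1]

The two sides have different dimensions, so the equation is NOT dimensionally consistent.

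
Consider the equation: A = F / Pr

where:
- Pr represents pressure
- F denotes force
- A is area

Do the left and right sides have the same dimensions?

Yes

Pr (pressure) has dimensions [L^-1 M T^-2].
F (force) has dimensions [L M T^-2].
A (area) has dimensions [L^2].

Left side: [L^2]
Right side: [L^2]

Both sides have the same dimensions, so the equation is dimensionally consistent.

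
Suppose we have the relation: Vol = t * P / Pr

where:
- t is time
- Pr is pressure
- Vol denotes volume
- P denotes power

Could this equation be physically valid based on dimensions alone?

Yes

t (time) has dimensions [T].
Pr (pressure) has dimensions [L^-1 M T^-2].
Vol (volume) has dimensions [L^3].
P (power) has dimensions [L^2 M T^-3].

Left side: [L^3]
Right side: [L^3]

Both sides have the same dimensions, so the equation is dimensionally consistent.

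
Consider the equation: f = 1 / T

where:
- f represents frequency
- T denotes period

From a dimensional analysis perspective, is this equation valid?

Yes

f (frequency) has dimensions [T^-1].
T (period) has dimensions [T].

Left side: [T^-1]
Right side: [T^-1]

Both sides have the same dimensions, so the equation is dimensionally consistent.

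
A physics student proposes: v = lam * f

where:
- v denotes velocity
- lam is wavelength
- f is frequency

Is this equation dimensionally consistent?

Yes

v (velocity) has dimensions [L T^-1].
lam (wavelength) has dimensions [L].
f (frequency) has dimensions [T^-1].

Left side: [L T^-1]
Right side: [L T^-1]

Both sides have the same dimensions, so the equation is dimensionally consistent.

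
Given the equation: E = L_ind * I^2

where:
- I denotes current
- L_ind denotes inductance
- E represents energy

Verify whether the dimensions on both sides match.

Yes

I (current) has dimensions [I].
L_ind (inductance) has dimensions [I^-2 L^2 M T^-2].
E (energy) has dimensions [L^2 M T^-2].

Left side: [L^2 M T^-2]
Right side: [L^2 M T^-2]

Both sides have the same dimensions, so the equation is dimensionally consistent.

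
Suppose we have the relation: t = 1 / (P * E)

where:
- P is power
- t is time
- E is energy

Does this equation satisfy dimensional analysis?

No

P (power) has dimensions [L^2 M T^-3].
t (time) has dimensions [T].
E (energy) has dimensions [L^2 M T^-2].

Left side: [T]
Right side: [L^-4 M^-2 T^5]

The two sides have different dimensions, so the equation is NOT dimensionally consistent.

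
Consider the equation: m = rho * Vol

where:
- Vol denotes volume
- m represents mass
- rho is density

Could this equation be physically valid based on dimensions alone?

Yes

Vol (volume) has dimensions [L^3].
m (mass) has dimensions [M].
rho (density) has dimensions [L^-3 M].

Left side: [M]
Right side: [M]

Both sides have the same dimensions, so the equation is dimensionally consistent.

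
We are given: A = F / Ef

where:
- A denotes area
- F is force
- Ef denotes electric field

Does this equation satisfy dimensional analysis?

No

A (area) has dimensions [L^2].
F (force) has dimensions [L M T^-2].
Ef (electric field) has dimensions [I^-1 L M T^-3].

Left side: [L^2]
Right side: [I T]

The two sides have different dimensions, so the equation is NOT dimensionally consistent.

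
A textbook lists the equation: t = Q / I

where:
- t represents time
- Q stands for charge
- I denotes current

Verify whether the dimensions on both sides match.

Yes

t (time) has dimensions [T].
Q (charge) has dimensions [I T].
I (current) has dimensions [I].

Left side: [T]
Right side: [T]

Both sides have the same dimensions, so the equation is dimensionally consistent.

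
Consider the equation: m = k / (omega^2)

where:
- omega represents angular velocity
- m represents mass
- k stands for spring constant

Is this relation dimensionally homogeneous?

Yes

omega (angular velocity) has dimensions [T^-1].
m (mass) has dimensions [M].
k (spring constant) has dimensions [M T^-2].

Left side: [M]
Right side: [M]

Both sides have the same dimensions, so the equation is dimensionally consistent.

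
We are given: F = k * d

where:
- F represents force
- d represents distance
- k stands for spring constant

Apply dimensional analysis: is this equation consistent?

Yes

F (force) has dimensions [L M T^-2].
d (distance) has dimensions [L].
k (spring constant) has dimensions [M T^-2].

Left side: [L M T^-2]
Right side: [L M T^-2]

Both sides have the same dimensions, so the equation is dimensionally consistent.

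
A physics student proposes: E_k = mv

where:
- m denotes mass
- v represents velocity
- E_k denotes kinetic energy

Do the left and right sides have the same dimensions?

No

m (mass) has dimensions [M].
v (velocity) has dimensions [L T^-1].
E_k (kinetic energy) has dimensions [L^2 M T^-2].

Left side: [L^2 M T^-2]
Right side: [L M T^-1]

The two sides have different dimensions, so the equation is NOT dimensionally consistent.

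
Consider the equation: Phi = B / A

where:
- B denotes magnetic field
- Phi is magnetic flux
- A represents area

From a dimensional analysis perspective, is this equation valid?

No

B (magnetic field) has dimensions [I^-1 M T^-2].
Phi (magnetic flux) has dimensions [I^-1 L^2 M T^-2].
A (area) has dimensions [L^2].

Left side: [I^-1 L^2 M T^-2]
Right side: [I^-1 L^-2 M T^-2]

The two sides have different dimensions, so the equation is NOT dimensionally consistent.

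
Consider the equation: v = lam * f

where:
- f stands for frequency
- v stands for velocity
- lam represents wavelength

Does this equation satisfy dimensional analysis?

Yes

f (frequency) has dimensions [T^-1].
v (velocity) has dimensions [L T^-1].
lam (wavelength) has dimensions [L].

Left side: [L T^-1]
Right side: [L T^-1]

Both sides have the same dimensions, so the equation is dimensionally consistent.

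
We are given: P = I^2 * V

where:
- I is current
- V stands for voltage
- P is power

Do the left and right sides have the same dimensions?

No

I (current) has dimensions [I].
V (voltage) has dimensions [I^-1 L^2 M T^-3].
P (power) has dimensions [L^2 M T^-3].

Left side: [L^2 M T^-3]
Right side: [I L^2 M T^-3]

The two sides have different dimensions, so the equation is NOT dimensionally consistent.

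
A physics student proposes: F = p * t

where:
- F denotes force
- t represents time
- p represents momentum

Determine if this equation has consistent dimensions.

No

F (force) has dimensions [L M T^-2].
t (time) has dimensions [T].
p (momentum) has dimensions [L M T^-1].

Left side: [L M T^-2]
Right side: [L M]

The two sides have different dimensions, so the equation is NOT dimensionally consistent.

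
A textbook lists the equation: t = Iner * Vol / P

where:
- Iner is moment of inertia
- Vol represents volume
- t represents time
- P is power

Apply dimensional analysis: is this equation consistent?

No

Iner (moment of inertia) has dimensions [L^2 M].
Vol (volume) has dimensions [L^3].
t (time) has dimensions [T].
P (power) has dimensions [L^2 M T^-3].

Left side: [T]
Right side: [L^3 T^3]

The two sides have different dimensions, so the equation is NOT dimensionally consistent.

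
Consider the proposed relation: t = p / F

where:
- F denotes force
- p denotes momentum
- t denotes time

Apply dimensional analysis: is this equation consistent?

Yes

F (force) has dimensions [L M T^-2].
p (momentum) has dimensions [L M T^-1].
t (time) has dimensions [T].

Left side: [T]
Right side: [T]

Both sides have the same dimensions, so the equation is dimensionally consistent.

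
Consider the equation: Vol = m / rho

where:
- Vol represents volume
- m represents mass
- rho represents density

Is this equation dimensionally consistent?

Yes

Vol (volume) has dimensions [L^3].
m (mass) has dimensions [M].
rho (density) has dimensions [L^-3 M].

Left side: [L^3]
Right side: [L^3]

Both sides have the same dimensions, so the equation is dimensionally consistent.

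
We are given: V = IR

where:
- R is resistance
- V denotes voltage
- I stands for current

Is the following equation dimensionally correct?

Yes

R (resistance) has dimensions [I^-2 L^2 M T^-3].
V (voltage) has dimensions [I^-1 L^2 M T^-3].
I (current) has dimensions [I].

Left side: [I^-1 L^2 M T^-3]
Right side: [I^-1 L^2 M T^-3]

Both sides have the same dimensions, so the equation is dimensionally consistent.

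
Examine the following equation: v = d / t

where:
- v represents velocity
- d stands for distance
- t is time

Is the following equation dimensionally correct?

Yes

v (velocity) has dimensions [L T^-1].
d (distance) has dimensions [L].
t (time) has dimensions [T].

Left side: [L T^-1]
Right side: [L T^-1]

Both sides have the same dimensions, so the equation is dimensionally consistent.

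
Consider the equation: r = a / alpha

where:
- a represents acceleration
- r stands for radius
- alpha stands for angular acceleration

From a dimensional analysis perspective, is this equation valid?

Yes

a (acceleration) has dimensions [L T^-2].
r (radius) has dimensions [L].
alpha (angular acceleration) has dimensions [T^-2].

Left side: [L]
Right side: [L]

Both sides have the same dimensions, so the equation is dimensionally consistent.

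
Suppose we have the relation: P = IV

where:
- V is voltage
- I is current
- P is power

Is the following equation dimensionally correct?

Yes

V (voltage) has dimensions [I^-1 L^2 M T^-3].
I (current) has dimensions [I].
P (power) has dimensions [L^2 M T^-3].

Left side: [L^2 M T^-3]
Right side: [L^2 M T^-3]

Both sides have the same dimensions, so the equation is dimensionally consistent.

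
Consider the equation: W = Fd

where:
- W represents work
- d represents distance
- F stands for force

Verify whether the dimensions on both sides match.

Yes

W (work) has dimensions [L^2 M T^-2].
d (distance) has dimensions [L].
F (force) has dimensions [L M T^-2].

Left side: [L^2 M T^-2]
Right side: [L^2 M T^-2]

Both sides have the same dimensions, so the equation is dimensionally consistent.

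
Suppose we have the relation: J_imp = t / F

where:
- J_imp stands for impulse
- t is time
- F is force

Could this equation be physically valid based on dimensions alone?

No

J_imp (impulse) has dimensions [L M T^-1].
t (time) has dimensions [T].
F (force) has dimensions [L M T^-2].

Left side: [L M T^-1]
Right side: [L^-1 M^-1 T^3]

The two sides have different dimensions, so the equation is NOT dimensionally consistent.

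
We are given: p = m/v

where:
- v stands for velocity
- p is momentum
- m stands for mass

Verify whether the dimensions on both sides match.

No

v (velocity) has dimensions [L T^-1].
p (momentum) has dimensions [L M T^-1].
m (mass) has dimensions [M].

Left side: [L M T^-1]
Right side: [L^-1 M T]

The two sides have different dimensions, so the equation is NOT dimensionally consistent.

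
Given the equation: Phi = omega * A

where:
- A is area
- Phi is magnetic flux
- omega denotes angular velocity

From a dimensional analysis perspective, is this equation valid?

No

A (area) has dimensions [L^2].
Phi (magnetic flux) has dimensions [I^-1 L^2 M T^-2].
omega (angular velocity) has dimensions [T^-1].

Left side: [I^-1 L^2 M T^-2]
Right side: [L^2 T^-1]

The two sides have different dimensions, so the equation is NOT dimensionally consistent.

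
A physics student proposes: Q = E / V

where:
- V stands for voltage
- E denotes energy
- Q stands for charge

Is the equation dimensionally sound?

Yes

V (voltage) has dimensions [I^-1 L^2 M T^-3].
E (energy) has dimensions [L^2 M T^-2].
Q (charge) has dimensions [I T].

Left side: [I T]
Right side: [I T]

Both sides have the same dimensions, so the equation is dimensionally consistent.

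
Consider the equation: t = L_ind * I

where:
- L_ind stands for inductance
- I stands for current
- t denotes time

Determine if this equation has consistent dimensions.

No

L_ind (inductance) has dimensions [I^-2 L^2 M T^-2].
I (current) has dimensions [I].
t (time) has dimensions [T].

Left side: [T]
Right side: [I^-1 L^2 M T^-2]

The two sides have different dimensions, so the equation is NOT dimensionally consistent.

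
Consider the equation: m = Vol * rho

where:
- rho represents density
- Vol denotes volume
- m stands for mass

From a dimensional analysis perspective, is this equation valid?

Yes

rho (density) has dimensions [L^-3 M].
Vol (volume) has dimensions [L^3].
m (mass) has dimensions [M].

Left side: [M]
Right side: [M]

Both sides have the same dimensions, so the equation is dimensionally consistent.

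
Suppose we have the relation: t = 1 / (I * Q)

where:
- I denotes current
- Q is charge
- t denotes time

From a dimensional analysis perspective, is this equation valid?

No

I (current) has dimensions [I].
Q (charge) has dimensions [I T].
t (time) has dimensions [T].

Left side: [T]
Right side: [I^-2 T^-1]

The two sides have different dimensions, so the equation is NOT dimensionally consistent.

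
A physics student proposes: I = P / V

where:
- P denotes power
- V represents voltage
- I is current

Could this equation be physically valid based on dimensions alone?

Yes

P (power) has dimensions [L^2 M T^-3].
V (voltage) has dimensions [I^-1 L^2 M T^-3].
I (current) has dimensions [I].

Left side: [I]
Right side: [I]

Both sides have the same dimensions, so the equation is dimensionally consistent.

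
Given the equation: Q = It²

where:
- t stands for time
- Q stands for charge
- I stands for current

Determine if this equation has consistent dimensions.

No

t (time) has dimensions [T].
Q (charge) has dimensions [I T].
I (current) has dimensions [I].

Left side: [I T]
Right side: [I T^2]

The two sides have different dimensions, so the equation is NOT dimensionally consistent.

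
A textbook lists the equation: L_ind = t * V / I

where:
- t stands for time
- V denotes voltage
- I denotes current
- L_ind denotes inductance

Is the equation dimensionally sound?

Yes

t (time) has dimensions [T].
V (voltage) has dimensions [I^-1 L^2 M T^-3].
I (current) has dimensions [I].
L_ind (inductance) has dimensions [I^-2 L^2 M T^-2].

Left side: [I^-2 L^2 M T^-2]
Right side: [I^-2 L^2 M T^-2]

Both sides have the same dimensions, so the equation is dimensionally consistent.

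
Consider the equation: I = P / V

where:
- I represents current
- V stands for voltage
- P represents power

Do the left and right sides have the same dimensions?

Yes

I (current) has dimensions [I].
V (voltage) has dimensions [I^-1 L^2 M T^-3].
P (power) has dimensions [L^2 M T^-3].

Left side: [I]
Right side: [I]

Both sides have the same dimensions, so the equation is dimensionally consistent.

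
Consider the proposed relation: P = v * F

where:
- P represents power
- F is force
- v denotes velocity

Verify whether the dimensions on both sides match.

Yes

P (power) has dimensions [L^2 M T^-3].
F (force) has dimensions [L M T^-2].
v (velocity) has dimensions [L T^-1].

Left side: [L^2 M T^-3]
Right side: [L^2 M T^-3]

Both sides have the same dimensions, so the equation is dimensionally consistent.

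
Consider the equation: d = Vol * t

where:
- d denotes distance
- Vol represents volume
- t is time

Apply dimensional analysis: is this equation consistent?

No

d (distance) has dimensions [L].
Vol (volume) has dimensions [L^3].
t (time) has dimensions [T].

Left side: [L]
Right side: [L^3 T]

The two sides have different dimensions, so the equation is NOT dimensionally consistent.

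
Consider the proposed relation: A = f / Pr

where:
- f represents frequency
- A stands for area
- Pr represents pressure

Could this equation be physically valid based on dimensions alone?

No

f (frequency) has dimensions [T^-1].
A (area) has dimensions [L^2].
Pr (pressure) has dimensions [L^-1 M T^-2].

Left side: [L^2]
Right side: [L M^-1 T]

The two sides have different dimensions, so the equation is NOT dimensionally consistent.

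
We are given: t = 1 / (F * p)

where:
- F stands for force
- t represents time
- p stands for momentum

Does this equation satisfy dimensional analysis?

No

F (force) has dimensions [L M T^-2].
t (time) has dimensions [T].
p (momentum) has dimensions [L M T^-1].

Left side: [T]
Right side: [L^-2 M^-2 T^3]

The two sides have different dimensions, so the equation is NOT dimensionally consistent.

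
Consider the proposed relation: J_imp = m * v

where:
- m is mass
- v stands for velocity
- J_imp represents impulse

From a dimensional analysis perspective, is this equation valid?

Yes

m (mass) has dimensions [M].
v (velocity) has dimensions [L T^-1].
J_imp (impulse) has dimensions [L M T^-1].

Left side: [L M T^-1]
Right side: [L M T^-1]

Both sides have the same dimensions, so the equation is dimensionally consistent.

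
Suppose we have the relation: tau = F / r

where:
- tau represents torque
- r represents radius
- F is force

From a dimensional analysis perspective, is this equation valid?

No

tau (torque) has dimensions [L^2 M T^-2].
r (radius) has dimensions [L].
F (force) has dimensions [L M T^-2].

Left side: [L^2 M T^-2]
Right side: [M T^-2]

The two sides have different dimensions, so the equation is NOT dimensionally consistent.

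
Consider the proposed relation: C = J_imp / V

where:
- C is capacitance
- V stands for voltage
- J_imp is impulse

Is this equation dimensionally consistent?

No

C (capacitance) has dimensions [I^2 L^-2 M^-1 T^4].
V (voltage) has dimensions [I^-1 L^2 M T^-3].
J_imp (impulse) has dimensions [L M T^-1].

Left side: [I^2 L^-2 M^-1 T^4]
Right side: [I L^-1 T^2]

The two sides have different dimensions, so the equation is NOT dimensionally consistent.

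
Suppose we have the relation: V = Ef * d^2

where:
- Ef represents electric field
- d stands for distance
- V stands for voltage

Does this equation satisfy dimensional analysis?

No

Ef (electric field) has dimensions [I^-1 L M T^-3].
d (distance) has dimensions [L].
V (voltage) has dimensions [I^-1 L^2 M T^-3].

Left side: [I^-1 L^2 M T^-3]
Right side: [I^-1 L^3 M T^-3]

The two sides have different dimensions, so the equation is NOT dimensionally consistent.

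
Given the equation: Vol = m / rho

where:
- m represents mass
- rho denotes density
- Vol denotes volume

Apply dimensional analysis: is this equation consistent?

Yes

m (mass) has dimensions [M].
rho (density) has dimensions [L^-3 M].
Vol (volume) has dimensions [L^3].

Left side: [L^3]
Right side: [L^3]

Both sides have the same dimensions, so the equation is dimensionally consistent.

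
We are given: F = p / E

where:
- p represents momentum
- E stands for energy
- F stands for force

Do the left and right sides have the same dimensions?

No

p (momentum) has dimensions [L M T^-1].
E (energy) has dimensions [L^2 M T^-2].
F (force) has dimensions [L M T^-2].

Left side: [L M T^-2]
Right side: [L^-1 T]

The two sides have different dimensions, so the equation is NOT dimensionally consistent.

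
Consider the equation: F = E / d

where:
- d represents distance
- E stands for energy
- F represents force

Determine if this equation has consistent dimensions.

Yes

d (distance) has dimensions [L].
E (energy) has dimensions [L^2 M T^-2].
F (force) has dimensions [L M T^-2].

Left side: [L M T^-2]
Right side: [L M T^-2]

Both sides have the same dimensions, so the equation is dimensionally consistent.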